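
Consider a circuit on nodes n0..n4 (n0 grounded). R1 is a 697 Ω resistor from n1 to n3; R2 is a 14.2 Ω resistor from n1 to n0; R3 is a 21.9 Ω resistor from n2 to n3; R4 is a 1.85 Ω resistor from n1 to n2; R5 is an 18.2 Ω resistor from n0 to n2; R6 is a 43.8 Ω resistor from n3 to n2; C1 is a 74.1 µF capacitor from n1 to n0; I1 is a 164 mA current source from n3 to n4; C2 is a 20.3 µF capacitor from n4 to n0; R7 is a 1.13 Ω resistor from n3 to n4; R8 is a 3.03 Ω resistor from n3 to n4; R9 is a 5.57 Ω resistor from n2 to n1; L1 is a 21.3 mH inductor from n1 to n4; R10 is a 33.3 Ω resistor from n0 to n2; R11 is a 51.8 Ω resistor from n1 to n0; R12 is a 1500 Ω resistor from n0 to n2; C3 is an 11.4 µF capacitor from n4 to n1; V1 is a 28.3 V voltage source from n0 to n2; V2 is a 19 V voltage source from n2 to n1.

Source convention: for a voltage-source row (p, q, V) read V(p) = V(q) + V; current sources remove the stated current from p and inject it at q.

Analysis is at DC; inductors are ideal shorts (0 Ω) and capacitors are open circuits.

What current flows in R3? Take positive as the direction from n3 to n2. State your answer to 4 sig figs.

MNA unknowns: 4 node voltages V₁..V_4 plus 3 source currents (L1, V1, V2)
R1: Y=0.001435 on G[1,3]
R2: Y=0.07042 on G[1,0]
R3: Y=0.04566 on G[2,3]
R4: Y=0.5405 on G[1,2]
R5: Y=0.05495 on G[0,2]
R6: Y=0.02283 on G[3,2]
C1: Y=0.000 on G[1,0]
I1: z[3]−=0.164, z[4]+=0.164
C2: Y=0.000 on G[4,0]
R7: Y=0.8850 on G[3,4]
R8: Y=0.3300 on G[3,4]
R9: Y=0.1795 on G[2,1]
L1: row V1−V4=0, i_L1 at 1,4
R10: Y=0.03003 on G[0,2]
R11: Y=0.01931 on G[1,0]
R12: Y=0.0006667 on G[0,2]
C3: Y=0.000 on G[4,1]
V1: row V0−V2=28.3, i_V1 at 0,2
V2: row V2−V1=19, i_V2 at 2,1
solve → V1=-47.30, V2=-28.30, V3=-46.41, V4=-47.30
aux → i_L1=-1.239, i_V1=-6.668, i_V2=-19.17

-0.8272 A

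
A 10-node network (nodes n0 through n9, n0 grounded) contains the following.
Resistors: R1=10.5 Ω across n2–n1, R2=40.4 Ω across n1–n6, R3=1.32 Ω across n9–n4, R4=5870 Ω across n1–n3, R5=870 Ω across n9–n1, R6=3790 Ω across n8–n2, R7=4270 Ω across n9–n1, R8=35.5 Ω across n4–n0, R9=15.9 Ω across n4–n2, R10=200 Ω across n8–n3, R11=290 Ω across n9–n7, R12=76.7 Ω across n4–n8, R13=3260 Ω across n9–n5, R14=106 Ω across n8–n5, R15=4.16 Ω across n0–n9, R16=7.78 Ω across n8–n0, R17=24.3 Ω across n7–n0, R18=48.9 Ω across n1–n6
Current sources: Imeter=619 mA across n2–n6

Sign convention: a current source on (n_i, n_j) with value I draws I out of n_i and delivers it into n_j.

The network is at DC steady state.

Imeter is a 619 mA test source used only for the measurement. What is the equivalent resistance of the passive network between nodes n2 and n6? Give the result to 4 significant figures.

R_eq = 32.46 Ω

MNA unknowns: 9 node voltages V₁..V_9
R1: Y=0.09524 on G[2,1]
R2: Y=0.02475 on G[1,6]
R3: Y=0.7576 on G[9,4]
R4: Y=0.0001704 on G[1,3]
R5: Y=0.001149 on G[9,1]
R6: Y=0.0002639 on G[8,2]
R7: Y=0.0002342 on G[9,1]
R8: Y=0.02817 on G[4,0]
R9: Y=0.06289 on G[4,2]
R10: Y=0.005000 on G[8,3]
R11: Y=0.003448 on G[9,7]
R12: Y=0.01304 on G[4,8]
R13: Y=0.0003067 on G[9,5]
R14: Y=0.009434 on G[8,5]
R15: Y=0.2404 on G[0,9]
R16: Y=0.1285 on G[8,0]
R17: Y=0.04115 on G[7,0]
R18: Y=0.02045 on G[1,6]
Imeter: z[2]−=0.619, z[6]+=0.619
solve → V1=6.232, V2=-0.1660, V3=0.2108, V4=-0.01332, V5=0.005459, V6=19.93, V7=-0.0001128, V8=0.005684, V9=-0.001460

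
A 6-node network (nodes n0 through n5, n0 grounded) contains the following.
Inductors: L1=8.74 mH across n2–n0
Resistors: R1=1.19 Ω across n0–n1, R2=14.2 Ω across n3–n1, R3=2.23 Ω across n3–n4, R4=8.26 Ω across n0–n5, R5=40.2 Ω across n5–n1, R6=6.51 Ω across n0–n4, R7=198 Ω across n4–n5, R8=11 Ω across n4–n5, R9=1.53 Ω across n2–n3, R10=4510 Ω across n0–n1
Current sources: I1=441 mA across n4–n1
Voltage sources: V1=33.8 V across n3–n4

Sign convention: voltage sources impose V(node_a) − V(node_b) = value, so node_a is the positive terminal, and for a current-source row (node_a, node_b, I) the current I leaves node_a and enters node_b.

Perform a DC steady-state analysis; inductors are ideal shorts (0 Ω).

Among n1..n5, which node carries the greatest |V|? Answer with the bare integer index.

Element admittances at DC:
  L1: short n2↔n0 (DC inductor)
  Y(R1) = 0.8403 S between n0,n1
  Y(R2) = 0.07042 S between n3,n1
  Y(R3) = 0.4484 S between n3,n4
  Y(R4) = 0.1211 S between n0,n5
  Y(R5) = 0.02488 S between n5,n1
  Y(R6) = 0.1536 S between n0,n4
  I1: injects 0.441 A into n1 (from n4)
  Y(R7) = 0.005051 S between n4,n5
  Y(R8) = 0.09091 S between n4,n5
  Y(R9) = 0.6536 S between n2,n3
  Y(R10) = 0.0002217 S between n0,n1
  V1: constraint V(n3)−V(n4) = 33.8
Assemble and solve the 7×7 MNA system:
  V(n1)=0.7374  V(n2)=0.000  V(n3)=7.233  V(n4)=-26.57  V(n5)=-10.46
  i(L1)=4.728  i(V1)=-20.34

4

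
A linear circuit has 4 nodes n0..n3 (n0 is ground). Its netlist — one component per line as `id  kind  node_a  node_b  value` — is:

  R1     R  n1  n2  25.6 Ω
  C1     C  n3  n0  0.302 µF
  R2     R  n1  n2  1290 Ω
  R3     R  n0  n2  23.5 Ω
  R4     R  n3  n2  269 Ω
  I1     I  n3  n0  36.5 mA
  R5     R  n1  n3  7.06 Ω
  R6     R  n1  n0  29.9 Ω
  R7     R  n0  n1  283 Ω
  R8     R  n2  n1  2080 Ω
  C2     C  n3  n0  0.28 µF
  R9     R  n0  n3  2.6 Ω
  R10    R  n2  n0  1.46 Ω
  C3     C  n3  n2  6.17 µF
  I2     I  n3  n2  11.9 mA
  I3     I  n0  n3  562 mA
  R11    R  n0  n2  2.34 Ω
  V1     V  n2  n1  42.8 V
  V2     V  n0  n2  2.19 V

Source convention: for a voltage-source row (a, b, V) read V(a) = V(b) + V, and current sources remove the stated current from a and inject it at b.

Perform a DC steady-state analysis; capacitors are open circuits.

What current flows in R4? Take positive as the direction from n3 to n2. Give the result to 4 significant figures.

-0.03301 A

MNA unknowns: 3 node voltages V₁..V_3 plus 2 source currents (V1, V2)
R1: Y=0.03906 on G[1,2]
C1: Y=0.000 on G[3,0]
R2: Y=0.0007752 on G[1,2]
R3: Y=0.04255 on G[0,2]
R4: Y=0.003717 on G[3,2]
I1: z[3]−=0.0365, z[0]+=0.0365
R5: Y=0.1416 on G[1,3]
R6: Y=0.03344 on G[1,0]
R7: Y=0.003534 on G[0,1]
R8: Y=0.0004808 on G[2,1]
C2: Y=0.000 on G[3,0]
R9: Y=0.3846 on G[0,3]
R10: Y=0.6849 on G[2,0]
C3: Y=0.000 on G[3,2]
I2: z[3]−=0.0119, z[2]+=0.0119
I3: z[0]−=0.562, z[3]+=0.562
R11: Y=0.4274 on G[0,2]
V1: row V2−V1=42.8, i_V1 at 2,1
V2: row V0−V2=2.19, i_V2 at 0,2
solve → V1=-44.99, V2=-2.190, V3=-11.07
aux → i_V1=-8.194, i_V2=-8.976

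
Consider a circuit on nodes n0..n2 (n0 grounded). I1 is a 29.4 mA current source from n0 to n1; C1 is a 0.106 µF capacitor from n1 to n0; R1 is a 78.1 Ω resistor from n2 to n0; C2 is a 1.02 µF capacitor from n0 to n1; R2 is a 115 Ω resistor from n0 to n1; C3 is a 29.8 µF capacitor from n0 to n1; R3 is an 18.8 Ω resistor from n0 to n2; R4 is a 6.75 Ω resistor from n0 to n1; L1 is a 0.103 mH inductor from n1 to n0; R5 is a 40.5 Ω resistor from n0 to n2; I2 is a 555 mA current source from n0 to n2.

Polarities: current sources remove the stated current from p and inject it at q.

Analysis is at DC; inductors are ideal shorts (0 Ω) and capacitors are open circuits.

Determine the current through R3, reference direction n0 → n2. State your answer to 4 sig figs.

MNA unknowns: 2 node voltages V₁..V_2 plus 1 source current (L1)
I1: z[0]−=0.0294, z[1]+=0.0294
C1: Y=0.000 on G[1,0]
R1: Y=0.01280 on G[2,0]
C2: Y=0.000 on G[0,1]
R2: Y=0.008696 on G[0,1]
C3: Y=0.000 on G[0,1]
R3: Y=0.05319 on G[0,2]
R4: Y=0.1481 on G[0,1]
L1: row V1−V0=0, i_L1 at 1,0
R5: Y=0.02469 on G[0,2]
I2: z[0]−=0.555, z[2]+=0.555
solve → V1=0.000, V2=6.120
aux → i_L1=0.02940

-0.3255 A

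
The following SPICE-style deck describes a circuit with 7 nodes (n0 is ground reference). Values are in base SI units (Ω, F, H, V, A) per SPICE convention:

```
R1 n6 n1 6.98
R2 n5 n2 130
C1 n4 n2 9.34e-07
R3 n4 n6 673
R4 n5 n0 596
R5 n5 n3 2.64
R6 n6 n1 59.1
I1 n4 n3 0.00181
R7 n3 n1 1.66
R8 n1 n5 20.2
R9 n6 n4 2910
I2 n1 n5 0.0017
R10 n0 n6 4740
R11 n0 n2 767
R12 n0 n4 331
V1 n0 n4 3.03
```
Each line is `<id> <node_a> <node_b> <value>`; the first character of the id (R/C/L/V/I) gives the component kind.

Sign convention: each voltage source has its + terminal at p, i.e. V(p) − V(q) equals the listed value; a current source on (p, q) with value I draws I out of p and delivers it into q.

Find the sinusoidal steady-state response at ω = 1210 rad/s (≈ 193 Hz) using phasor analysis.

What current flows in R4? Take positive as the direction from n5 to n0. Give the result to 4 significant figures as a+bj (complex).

Element admittances at ω=1210 rad/s:
  Y(R1) = 0.1433+0.000j S between n6,n1
  Y(R2) = 0.007692+0.000j S between n5,n2
  Y(C1) = 0.000+0.001130j S between n4,n2
  Y(R3) = 0.001486+0.000j S between n4,n6
  Y(R4) = 0.001678+0.000j S between n5,n0
  Y(R5) = 0.3788+0.000j S between n5,n3
  Y(R6) = 0.01692+0.000j S between n6,n1
  I1: injects 0.00181 A into n3 (from n4)
  Y(R7) = 0.6024+0.000j S between n3,n1
  Y(R8) = 0.04950+0.000j S between n1,n5
  Y(R9) = 0.0003436+0.000j S between n6,n4
  I2: injects 0.0017 A into n5 (from n1)
  Y(R10) = 0.0002110+0.000j S between n0,n6
  Y(R11) = 0.001304+0.000j S between n0,n2
  Y(R12) = 0.003021+0.000j S between n0,n4
  V1: constraint V(n0)−V(n4) = 3.03
Assemble and solve the 7×7 MNA system:
  V(n1)=-0.9020-0.4383j  V(n2)=-0.8404-0.6525j  V(n3)=-0.8943-0.4395j  V(n4)=-3.030+0.000j  V(n5)=-0.8869-0.4414j  V(n6)=-0.9248-0.4328j
  i(V1)=-0.01193-0.001683j

-0.001488-0.0007407j A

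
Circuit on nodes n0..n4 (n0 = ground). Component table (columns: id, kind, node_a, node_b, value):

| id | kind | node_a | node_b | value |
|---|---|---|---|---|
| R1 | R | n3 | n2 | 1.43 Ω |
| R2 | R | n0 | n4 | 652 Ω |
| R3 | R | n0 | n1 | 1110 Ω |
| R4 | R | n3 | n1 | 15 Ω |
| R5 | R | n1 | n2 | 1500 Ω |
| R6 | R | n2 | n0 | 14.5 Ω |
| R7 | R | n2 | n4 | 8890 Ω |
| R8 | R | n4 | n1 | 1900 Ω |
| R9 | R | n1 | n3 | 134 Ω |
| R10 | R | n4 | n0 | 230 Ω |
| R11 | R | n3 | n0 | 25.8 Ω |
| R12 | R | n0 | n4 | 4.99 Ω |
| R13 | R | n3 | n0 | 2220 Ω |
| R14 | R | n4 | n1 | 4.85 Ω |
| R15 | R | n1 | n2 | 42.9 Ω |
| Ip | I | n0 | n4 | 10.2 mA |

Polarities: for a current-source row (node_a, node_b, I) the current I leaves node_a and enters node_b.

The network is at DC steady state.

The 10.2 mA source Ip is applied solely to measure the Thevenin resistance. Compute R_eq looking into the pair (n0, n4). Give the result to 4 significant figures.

Element admittances at DC:
  Y(R1) = 0.6993 S between n3,n2
  Y(R2) = 0.001534 S between n0,n4
  Y(R3) = 0.0009009 S between n0,n1
  Y(R4) = 0.06667 S between n3,n1
  Y(R5) = 0.0006667 S between n1,n2
  Y(R6) = 0.06897 S between n2,n0
  Y(R7) = 0.0001125 S between n2,n4
  Y(R8) = 0.0005263 S between n4,n1
  Y(R9) = 0.007463 S between n1,n3
  Y(R10) = 0.004348 S between n4,n0
  Y(R11) = 0.03876 S between n3,n0
  Y(R12) = 0.2004 S between n0,n4
  Y(R13) = 0.0004505 S between n3,n0
  Y(R14) = 0.2062 S between n4,n1
  Y(R15) = 0.02331 S between n1,n2
  Ip: injects 0.0102 A into n4 (from n0)
Assemble and solve the 4×4 MNA system:
  V(n1)=0.03293  V(n2)=0.01519  V(n3)=0.01607  V(n4)=0.04117

R_eq = 4.036 Ω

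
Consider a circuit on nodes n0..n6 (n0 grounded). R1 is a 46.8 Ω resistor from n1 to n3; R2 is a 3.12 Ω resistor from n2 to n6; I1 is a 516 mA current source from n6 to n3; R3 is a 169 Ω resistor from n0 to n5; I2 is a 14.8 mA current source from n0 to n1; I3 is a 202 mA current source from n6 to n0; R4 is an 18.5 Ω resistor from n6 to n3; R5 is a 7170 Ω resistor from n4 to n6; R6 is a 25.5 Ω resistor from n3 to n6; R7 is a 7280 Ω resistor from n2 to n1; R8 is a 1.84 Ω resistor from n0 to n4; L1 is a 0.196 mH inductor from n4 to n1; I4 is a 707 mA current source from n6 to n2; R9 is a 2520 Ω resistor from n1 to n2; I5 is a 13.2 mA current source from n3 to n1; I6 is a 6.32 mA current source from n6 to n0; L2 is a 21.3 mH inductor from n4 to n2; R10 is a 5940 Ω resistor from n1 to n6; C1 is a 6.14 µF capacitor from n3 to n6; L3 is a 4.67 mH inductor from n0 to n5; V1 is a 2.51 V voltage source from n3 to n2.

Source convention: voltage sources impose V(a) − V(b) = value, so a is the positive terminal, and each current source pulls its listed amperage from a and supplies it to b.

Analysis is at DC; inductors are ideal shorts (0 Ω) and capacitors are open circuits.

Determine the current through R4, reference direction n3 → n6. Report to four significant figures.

MNA unknowns: 6 node voltages V₁..V_6 plus 4 source currents (L1, L2, L3, V1)
R1: Y=0.02137 on G[1,3]
R2: Y=0.3205 on G[2,6]
I1: z[6]−=0.516, z[3]+=0.516
R3: Y=0.005917 on G[0,5]
I2: z[0]−=0.0148, z[1]+=0.0148
I3: z[6]−=0.202, z[0]+=0.202
R4: Y=0.05405 on G[6,3]
R5: Y=0.0001395 on G[4,6]
R6: Y=0.03922 on G[3,6]
R7: Y=0.0001374 on G[2,1]
R8: Y=0.5435 on G[0,4]
L1: row V4−V1=0, i_L1 at 4,1
I4: z[6]−=0.707, z[2]+=0.707
R9: Y=0.0003968 on G[1,2]
I5: z[3]−=0.0132, z[1]+=0.0132
I6: z[6]−=0.00632, z[0]+=0.00632
L2: row V4−V2=0, i_L2 at 4,2
R10: Y=0.0001684 on G[1,6]
C1: Y=0.000 on G[3,6]
L3: row V0−V5=0, i_L3 at 0,5
V1: row V3−V2=2.51, i_V1 at 3,2
solve → V1=-0.3561, V2=-0.3561, V3=2.154, V4=-0.3561, V5=0.000, V6=-3.247
aux → i_L1=-0.08115, i_L2=0.2743, i_L3=0.000, i_V1=-0.05460

0.2920 A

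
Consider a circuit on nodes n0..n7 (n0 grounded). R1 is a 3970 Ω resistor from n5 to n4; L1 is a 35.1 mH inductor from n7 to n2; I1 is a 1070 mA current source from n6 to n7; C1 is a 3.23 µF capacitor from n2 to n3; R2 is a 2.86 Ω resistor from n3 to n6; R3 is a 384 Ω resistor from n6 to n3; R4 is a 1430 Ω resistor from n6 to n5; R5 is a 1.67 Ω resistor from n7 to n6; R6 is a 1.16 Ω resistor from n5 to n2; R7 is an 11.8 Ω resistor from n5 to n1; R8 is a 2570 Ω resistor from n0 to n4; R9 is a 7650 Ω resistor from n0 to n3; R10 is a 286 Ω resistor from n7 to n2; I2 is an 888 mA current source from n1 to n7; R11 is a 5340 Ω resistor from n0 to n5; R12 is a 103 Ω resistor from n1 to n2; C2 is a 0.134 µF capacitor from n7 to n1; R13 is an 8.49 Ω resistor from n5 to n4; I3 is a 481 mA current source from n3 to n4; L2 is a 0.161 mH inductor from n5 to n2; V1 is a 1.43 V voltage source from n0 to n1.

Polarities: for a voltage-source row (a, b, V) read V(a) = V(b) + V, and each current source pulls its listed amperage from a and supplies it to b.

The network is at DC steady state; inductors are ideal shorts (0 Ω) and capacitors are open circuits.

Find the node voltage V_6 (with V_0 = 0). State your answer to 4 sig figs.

5.313 V

MNA unknowns: 7 node voltages V₁..V_7 plus 3 source currents (L1, L2, V1)
R1: Y=0.0002519 on G[5,4]
L1: row V7−V2=0, i_L1 at 7,2
I1: z[6]−=1.07, z[7]+=1.07
C1: Y=0.000 on G[2,3]
R2: Y=0.3497 on G[3,6]
R3: Y=0.002604 on G[6,3]
R4: Y=0.0006993 on G[6,5]
R5: Y=0.5988 on G[7,6]
R6: Y=0.8621 on G[5,2]
R7: Y=0.08475 on G[5,1]
R8: Y=0.0003891 on G[0,4]
R9: Y=0.0001307 on G[0,3]
R10: Y=0.003497 on G[7,2]
I2: z[1]−=0.888, z[7]+=0.888
R11: Y=0.0001873 on G[0,5]
R12: Y=0.009709 on G[1,2]
C2: Y=0.000 on G[7,1]
R13: Y=0.1178 on G[5,4]
I3: z[3]−=0.481, z[4]+=0.481
L2: row V5−V2=0, i_L2 at 5,2
V1: row V0−V1=1.43, i_V1 at 0,1
solve → V1=-1.430, V2=7.901, V3=3.946, V4=11.94, V5=7.901, V6=5.313, V7=7.901
aux → i_L1=0.4083, i_L2=-0.3177, i_V1=0.006640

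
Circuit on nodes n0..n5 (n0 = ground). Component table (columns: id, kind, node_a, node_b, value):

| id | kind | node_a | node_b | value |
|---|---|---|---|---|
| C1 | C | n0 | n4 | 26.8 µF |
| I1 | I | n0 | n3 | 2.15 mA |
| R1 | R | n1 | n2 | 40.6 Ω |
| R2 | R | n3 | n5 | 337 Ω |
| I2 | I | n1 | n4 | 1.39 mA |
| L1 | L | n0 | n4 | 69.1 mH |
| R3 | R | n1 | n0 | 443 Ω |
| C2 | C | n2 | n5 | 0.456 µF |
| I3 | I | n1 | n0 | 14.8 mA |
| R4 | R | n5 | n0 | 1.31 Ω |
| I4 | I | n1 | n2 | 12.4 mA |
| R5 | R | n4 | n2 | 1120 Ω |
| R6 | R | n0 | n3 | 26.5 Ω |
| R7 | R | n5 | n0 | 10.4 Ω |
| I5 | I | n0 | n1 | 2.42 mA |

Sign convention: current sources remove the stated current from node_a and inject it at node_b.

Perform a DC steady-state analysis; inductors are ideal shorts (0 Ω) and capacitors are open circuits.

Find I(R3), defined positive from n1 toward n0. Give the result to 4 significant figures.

-0.01028 A

MNA unknowns: 5 node voltages V₁..V_5 plus 1 source current (L1)
C1: Y=0.000 on G[0,4]
I1: z[0]−=0.00215, z[3]+=0.00215
R1: Y=0.02463 on G[1,2]
R2: Y=0.002967 on G[3,5]
I2: z[1]−=0.00139, z[4]+=0.00139
L1: row V0−V4=0, i_L1 at 0,4
R3: Y=0.002257 on G[1,0]
C2: Y=0.000 on G[2,5]
I3: z[1]−=0.0148, z[0]+=0.0148
R4: Y=0.7634 on G[5,0]
I4: z[1]−=0.0124, z[2]+=0.0124
R5: Y=0.0008929 on G[4,2]
R6: Y=0.03774 on G[0,3]
R7: Y=0.09615 on G[5,0]
I5: z[0]−=0.00242, z[1]+=0.00242
solve → V1=-4.554, V2=-3.909, V3=0.05283, V4=0.000, V5=0.0001818
aux → i_L1=0.002100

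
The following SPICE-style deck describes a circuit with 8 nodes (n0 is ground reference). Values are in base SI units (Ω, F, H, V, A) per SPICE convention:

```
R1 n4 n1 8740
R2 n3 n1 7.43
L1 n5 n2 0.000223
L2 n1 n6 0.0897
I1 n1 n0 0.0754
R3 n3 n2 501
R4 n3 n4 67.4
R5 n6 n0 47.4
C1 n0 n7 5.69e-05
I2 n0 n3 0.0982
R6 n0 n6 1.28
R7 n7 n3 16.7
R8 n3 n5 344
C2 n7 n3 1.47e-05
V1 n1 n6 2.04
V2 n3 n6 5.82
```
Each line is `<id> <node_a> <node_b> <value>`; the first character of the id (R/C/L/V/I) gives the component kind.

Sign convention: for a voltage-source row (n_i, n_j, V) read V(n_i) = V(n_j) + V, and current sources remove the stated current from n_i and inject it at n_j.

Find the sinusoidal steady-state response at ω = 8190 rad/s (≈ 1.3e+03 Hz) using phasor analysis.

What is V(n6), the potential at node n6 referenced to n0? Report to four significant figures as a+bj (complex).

MNA unknowns: 7 node voltages V₁..V_7 plus 2 source currents (V1, V2)
R1: Y=0.0001144+0.000j on G[4,1]
R2: Y=0.1346+0.000j on G[3,1]
L1: Y=0.000-0.5475j on G[5,2]
L2: Y=0.000-0.001361j on G[1,6]
I1: z[1]−=0.0754, z[0]+=0.0754
R3: Y=0.001996+0.000j on G[3,2]
R4: Y=0.01484+0.000j on G[3,4]
R5: Y=0.02110+0.000j on G[6,0]
C1: Y=0.000+0.4660j on G[0,7]
I2: z[0]−=0.0982, z[3]+=0.0982
R6: Y=0.7812+0.000j on G[0,6]
R7: Y=0.05988+0.000j on G[7,3]
R8: Y=0.002907+0.000j on G[3,5]
C2: Y=0.000+0.1204j on G[7,3]
V1: row V1−V6=2.04, i_V1 at 1,6
V2: row V3−V6=5.82, i_V2 at 3,6
solve → V1=1.730-0.6529j, V2=5.510-0.6529j, V3=5.510-0.6529j, V4=5.481-0.6529j, V5=5.510-0.6529j, V6=-0.3096-0.6529j, V7=1.124-0.5819j
aux → i_V1=0.4338+0.002777j, i_V2=-0.6822-0.5238j

-0.3096-0.6529j V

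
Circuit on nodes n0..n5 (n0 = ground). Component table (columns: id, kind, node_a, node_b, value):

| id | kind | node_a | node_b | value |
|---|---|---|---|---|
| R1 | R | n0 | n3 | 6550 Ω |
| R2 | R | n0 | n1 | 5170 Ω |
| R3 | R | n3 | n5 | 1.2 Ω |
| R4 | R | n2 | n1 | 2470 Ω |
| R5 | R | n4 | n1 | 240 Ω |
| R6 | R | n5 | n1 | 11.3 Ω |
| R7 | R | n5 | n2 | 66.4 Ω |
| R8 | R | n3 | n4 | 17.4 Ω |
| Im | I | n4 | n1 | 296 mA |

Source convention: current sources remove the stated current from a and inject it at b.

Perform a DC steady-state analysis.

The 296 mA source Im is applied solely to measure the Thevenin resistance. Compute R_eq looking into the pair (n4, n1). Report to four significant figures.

R_eq = 26.54 Ω

Apply KCL at each of the 5 non-ground nodes and solve the resulting linear system.
Node n1: branches {R2, R4, R5, R6, Im} → V_1 = 1.444
Node n2: branches {R4, R7} → V_2 = -1.437
Node n3: branches {R1, R3, R8} → V_3 = -1.830
Node n4: branches {R5, R8, Im} → V_4 = -6.411
Node n5: branches {R3, R6, R7} → V_5 = -1.514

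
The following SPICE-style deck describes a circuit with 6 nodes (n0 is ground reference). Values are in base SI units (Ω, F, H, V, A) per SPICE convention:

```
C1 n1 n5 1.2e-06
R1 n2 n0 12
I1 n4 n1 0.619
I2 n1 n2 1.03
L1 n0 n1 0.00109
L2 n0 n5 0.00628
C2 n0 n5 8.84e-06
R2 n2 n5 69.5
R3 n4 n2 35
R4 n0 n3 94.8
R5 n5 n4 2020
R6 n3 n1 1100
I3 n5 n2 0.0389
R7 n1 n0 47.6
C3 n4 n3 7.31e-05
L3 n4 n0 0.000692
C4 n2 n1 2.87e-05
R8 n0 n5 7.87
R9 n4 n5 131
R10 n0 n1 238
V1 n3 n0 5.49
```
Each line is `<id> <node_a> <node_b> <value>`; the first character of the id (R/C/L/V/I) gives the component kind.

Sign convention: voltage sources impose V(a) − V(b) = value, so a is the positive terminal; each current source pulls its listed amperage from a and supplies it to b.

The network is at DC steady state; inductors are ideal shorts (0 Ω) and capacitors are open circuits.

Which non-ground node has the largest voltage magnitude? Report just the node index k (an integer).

MNA unknowns: 5 node voltages V₁..V_5 plus 4 source currents (L1, L2, L3, V1)
C1: Y=0.000 on G[1,5]
R1: Y=0.08333 on G[2,0]
I1: z[4]−=0.619, z[1]+=0.619
I2: z[1]−=1.03, z[2]+=1.03
L1: row V0−V1=0, i_L1 at 0,1
L2: row V0−V5=0, i_L2 at 0,5
C2: Y=0.000 on G[0,5]
R2: Y=0.01439 on G[2,5]
R3: Y=0.02857 on G[4,2]
R4: Y=0.01055 on G[0,3]
R5: Y=0.0004950 on G[5,4]
R6: Y=0.0009091 on G[3,1]
I3: z[5]−=0.0389, z[2]+=0.0389
R7: Y=0.02101 on G[1,0]
C3: Y=0.000 on G[4,3]
L3: row V4−V0=0, i_L3 at 4,0
C4: Y=0.000 on G[2,1]
R8: Y=0.1271 on G[0,5]
R9: Y=0.007634 on G[4,5]
R10: Y=0.004202 on G[0,1]
V1: row V3−V0=5.49, i_V1 at 3,0
solve → V1=0.000, V2=8.464, V3=5.490, V4=0.000, V5=0.000
aux → i_L1=0.4060, i_L2=-0.08288, i_L3=-0.3772, i_V1=-0.06290

2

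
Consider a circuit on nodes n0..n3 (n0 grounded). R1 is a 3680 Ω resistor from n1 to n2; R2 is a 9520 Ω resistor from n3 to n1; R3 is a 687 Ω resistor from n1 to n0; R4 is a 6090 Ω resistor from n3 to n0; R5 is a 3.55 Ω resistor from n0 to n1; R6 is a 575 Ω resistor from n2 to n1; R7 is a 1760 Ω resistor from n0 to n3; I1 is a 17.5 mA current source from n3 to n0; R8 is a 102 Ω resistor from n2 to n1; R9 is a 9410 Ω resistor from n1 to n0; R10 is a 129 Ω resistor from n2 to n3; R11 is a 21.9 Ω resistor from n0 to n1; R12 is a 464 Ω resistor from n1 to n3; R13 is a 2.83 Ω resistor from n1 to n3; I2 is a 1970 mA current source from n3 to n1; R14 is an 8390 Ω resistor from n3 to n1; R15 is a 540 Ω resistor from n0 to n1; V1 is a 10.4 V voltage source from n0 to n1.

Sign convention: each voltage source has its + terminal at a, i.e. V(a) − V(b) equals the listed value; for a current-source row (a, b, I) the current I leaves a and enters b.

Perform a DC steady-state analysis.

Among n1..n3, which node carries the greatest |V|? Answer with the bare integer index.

Apply KCL at each of the 3 non-ground nodes and solve the resulting linear system.
Node n1: branches {R1, R2, R3, R5, R6, R8, R9, R11, R12, R13, I2, R14, R15, V1} → V_1 = -10.40
Node n2: branches {R1, R6, R8, R10} → V_2 = -12.57
Node n3: branches {R2, R4, R7, I1, R10, R12, R13, I2, R14} → V_3 = -15.88
Source currents: i(V1)=-3.434

3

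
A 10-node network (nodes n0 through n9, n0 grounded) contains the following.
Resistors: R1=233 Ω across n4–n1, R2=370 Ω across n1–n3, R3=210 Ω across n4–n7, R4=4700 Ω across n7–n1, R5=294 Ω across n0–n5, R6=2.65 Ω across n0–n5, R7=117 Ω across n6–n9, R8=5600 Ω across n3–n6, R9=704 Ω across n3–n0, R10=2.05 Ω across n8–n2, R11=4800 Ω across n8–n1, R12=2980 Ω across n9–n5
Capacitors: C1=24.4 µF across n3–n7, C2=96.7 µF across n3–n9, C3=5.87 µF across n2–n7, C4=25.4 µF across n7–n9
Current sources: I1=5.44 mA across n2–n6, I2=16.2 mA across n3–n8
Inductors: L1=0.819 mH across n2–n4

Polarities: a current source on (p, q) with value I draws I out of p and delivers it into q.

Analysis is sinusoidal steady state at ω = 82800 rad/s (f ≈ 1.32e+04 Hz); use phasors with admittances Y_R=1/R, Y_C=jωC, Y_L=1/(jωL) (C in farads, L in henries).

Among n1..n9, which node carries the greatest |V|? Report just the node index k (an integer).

6

Element admittances at ω=82800 rad/s:
  Y(R1) = 0.004292+0.000j S between n4,n1
  Y(R2) = 0.002703+0.000j S between n1,n3
  Y(R3) = 0.004762+0.000j S between n4,n7
  Y(C1) = 0.000+2.020j S between n3,n7
  Y(R4) = 0.0002128+0.000j S between n7,n1
  Y(R5) = 0.003401+0.000j S between n0,n5
  Y(R6) = 0.3774+0.000j S between n0,n5
  Y(R7) = 0.008547+0.000j S between n6,n9
  I1: injects 0.00544 A into n6 (from n2)
  Y(R8) = 0.0001786+0.000j S between n3,n6
  Y(R9) = 0.001420+0.000j S between n3,n0
  Y(L1) = 0.000-0.01475j S between n2,n4
  Y(R10) = 0.4878+0.000j S between n8,n2
  Y(C2) = 0.000+8.007j S between n3,n9
  Y(C3) = 0.000+0.4860j S between n2,n7
  Y(C4) = 0.000+2.103j S between n7,n9
  Y(R11) = 0.0002083+0.000j S between n8,n1
  Y(R12) = 0.0003356+0.000j S between n9,n5
  I2: injects 0.0162 A into n8 (from n3)
Assemble and solve the 9×9 MNA system:
  V(n1)=-0.003733-0.01307j  V(n2)=0.0002677-0.02523j  V(n3)=-3.988e-07+0.0002287j  V(n4)=-0.008075-0.02136j  V(n5)=1.488e-09-8.531e-07j  V(n6)=0.6235-0.0009443j  V(n7)=9.385e-06-0.002994j  V(n8)=0.03346-0.02523j  V(n9)=1.689e-06-0.0009688j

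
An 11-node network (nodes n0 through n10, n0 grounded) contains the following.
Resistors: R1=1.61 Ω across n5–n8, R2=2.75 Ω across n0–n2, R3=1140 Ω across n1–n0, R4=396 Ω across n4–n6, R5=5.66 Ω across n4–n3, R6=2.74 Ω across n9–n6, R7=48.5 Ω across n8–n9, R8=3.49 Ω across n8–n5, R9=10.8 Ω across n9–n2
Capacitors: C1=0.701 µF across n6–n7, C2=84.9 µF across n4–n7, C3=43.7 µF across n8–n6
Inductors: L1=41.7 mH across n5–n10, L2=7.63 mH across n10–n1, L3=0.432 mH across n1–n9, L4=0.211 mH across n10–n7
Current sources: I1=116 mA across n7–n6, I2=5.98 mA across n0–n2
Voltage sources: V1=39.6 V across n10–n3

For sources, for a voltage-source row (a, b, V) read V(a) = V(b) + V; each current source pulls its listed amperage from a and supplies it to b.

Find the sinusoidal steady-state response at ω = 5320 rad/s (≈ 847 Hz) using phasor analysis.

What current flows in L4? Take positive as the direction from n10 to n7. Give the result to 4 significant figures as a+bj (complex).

6.916+1.277j A

Apply KCL at each of the 10 non-ground nodes and solve the resulting linear system.
Node n1: branches {R3, L2, L3} → V_1 = 0.03488-0.3096j
Node n2: branches {R2, R9, I2} → V_2 = 0.01636+0.0007467j
Node n3: branches {R5, V1} → V_3 = -39.22-5.841j
Node n4: branches {R4, R5, C2} → V_4 = -1.003+1.338j
Node n5: branches {R1, L1, R8} → V_5 = 0.3251+0.1640j
Node n6: branches {C1, R4, I1, C3, R6} → V_6 = 0.3702+0.01782j
Node n7: branches {C1, I1, C2, L4} → V_7 = 1.812-13.60j
Node n8: branches {R1, C3, R7, R8} → V_8 = 0.3550+0.1643j
Node n9: branches {L3, R6, R7, R9} → V_9 = 0.01603+0.003679j
Node n10: branches {L1, L2, L4, V1} → V_10 = 0.3787-5.841j
Source currents: i(V1)=-6.752-1.268j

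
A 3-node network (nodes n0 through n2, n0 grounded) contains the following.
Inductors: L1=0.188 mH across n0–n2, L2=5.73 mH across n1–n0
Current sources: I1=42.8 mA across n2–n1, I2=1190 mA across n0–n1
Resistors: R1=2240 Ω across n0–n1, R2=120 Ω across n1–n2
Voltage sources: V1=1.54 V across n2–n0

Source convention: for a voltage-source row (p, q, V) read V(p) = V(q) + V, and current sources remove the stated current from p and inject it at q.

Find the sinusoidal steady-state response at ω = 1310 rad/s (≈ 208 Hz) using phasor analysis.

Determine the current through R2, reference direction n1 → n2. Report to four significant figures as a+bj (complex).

MNA unknowns: 2 node voltages V₁..V_2 plus 1 source current (V1)
L1: Y=0.000-4.060j on G[0,2]
I1: z[2]−=0.0428, z[1]+=0.0428
L2: Y=0.000-0.1332j on G[1,0]
R1: Y=0.0004464+0.000j on G[0,1]
I2: z[0]−=1.19, z[1]+=1.19
R2: Y=0.008333+0.000j on G[1,2]
V1: row V2−V0=1.54, i_V1 at 2,0
solve → V1=0.6135+9.310j, V2=1.540+0.000j
aux → i_V1=-0.05052+6.331j

-0.007721+0.07758j A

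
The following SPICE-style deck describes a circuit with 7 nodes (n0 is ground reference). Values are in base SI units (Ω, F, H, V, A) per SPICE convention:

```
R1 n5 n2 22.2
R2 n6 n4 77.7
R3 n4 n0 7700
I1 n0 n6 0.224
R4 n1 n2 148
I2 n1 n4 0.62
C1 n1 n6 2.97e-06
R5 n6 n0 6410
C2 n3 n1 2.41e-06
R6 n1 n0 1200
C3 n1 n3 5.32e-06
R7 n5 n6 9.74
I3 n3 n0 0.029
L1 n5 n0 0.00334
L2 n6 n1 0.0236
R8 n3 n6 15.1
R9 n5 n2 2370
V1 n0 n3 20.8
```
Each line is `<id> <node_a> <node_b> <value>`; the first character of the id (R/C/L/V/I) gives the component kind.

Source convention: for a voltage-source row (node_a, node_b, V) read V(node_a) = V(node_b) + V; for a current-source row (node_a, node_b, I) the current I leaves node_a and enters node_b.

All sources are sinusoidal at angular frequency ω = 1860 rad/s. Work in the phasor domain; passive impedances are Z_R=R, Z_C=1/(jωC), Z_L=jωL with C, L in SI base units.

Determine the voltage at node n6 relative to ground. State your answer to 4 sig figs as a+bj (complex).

Element admittances at ω=1860 rad/s:
  Y(R1) = 0.04505+0.000j S between n5,n2
  Y(R2) = 0.01287+0.000j S between n6,n4
  Y(R3) = 0.0001299+0.000j S between n4,n0
  I1: injects 0.224 A into n6 (from n0)
  Y(R4) = 0.006757+0.000j S between n1,n2
  I2: injects 0.62 A into n4 (from n1)
  Y(C1) = 0.000+0.005524j S between n1,n6
  Y(R5) = 0.0001560+0.000j S between n6,n0
  Y(C2) = 0.000+0.004483j S between n3,n1
  Y(R6) = 0.0008333+0.000j S between n1,n0
  Y(C3) = 0.000+0.009895j S between n1,n3
  Y(R7) = 0.1027+0.000j S between n5,n6
  I3: injects 0.029 A into n0 (from n3)
  Y(L1) = 0.000-0.1610j S between n5,n0
  Y(L2) = 0.000-0.02278j S between n6,n1
  Y(R8) = 0.06623+0.000j S between n3,n6
  Y(R9) = 0.0004219+0.000j S between n5,n2
  V1: constraint V(n0)−V(n3) = 20.8
Assemble and solve the 7×7 MNA system:
  V(n1)=-69.05-51.92j  V(n2)=-12.30-12.75j  V(n3)=-20.80+0.000j  V(n4)=36.79+1.695j  V(n5)=-3.871-6.935j  V(n6)=-11.01+1.712j
  i(V1)=-1.366+0.5804j

-11.01+1.712j V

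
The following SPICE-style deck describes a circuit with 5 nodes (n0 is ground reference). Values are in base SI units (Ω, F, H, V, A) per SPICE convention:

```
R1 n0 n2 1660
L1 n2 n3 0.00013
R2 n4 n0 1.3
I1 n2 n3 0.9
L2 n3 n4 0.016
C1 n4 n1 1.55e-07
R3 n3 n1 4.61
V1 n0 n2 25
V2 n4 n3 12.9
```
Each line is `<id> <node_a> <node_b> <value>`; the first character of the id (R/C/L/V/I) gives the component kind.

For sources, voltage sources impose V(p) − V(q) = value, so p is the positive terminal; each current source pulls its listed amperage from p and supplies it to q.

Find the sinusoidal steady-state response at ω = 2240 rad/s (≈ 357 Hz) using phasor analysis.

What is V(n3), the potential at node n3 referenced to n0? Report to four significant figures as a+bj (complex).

Apply KCL at each of the 4 non-ground nodes and solve the resulting linear system.
Node n1: branches {C1, R3} → V_1 = -24.37+2.851j
Node n2: branches {R1, L1, I1, V1} → V_2 = -25.00+0.000j
Node n3: branches {L1, I1, L2, R3, V2} → V_3 = -24.37+2.830j
Node n4: branches {R2, L2, C1, V2} → V_4 = -11.47+2.830j
Source currents: i(V1)=-8.835+2.177j, i(V2)=8.820-1.822j

-24.37+2.830j V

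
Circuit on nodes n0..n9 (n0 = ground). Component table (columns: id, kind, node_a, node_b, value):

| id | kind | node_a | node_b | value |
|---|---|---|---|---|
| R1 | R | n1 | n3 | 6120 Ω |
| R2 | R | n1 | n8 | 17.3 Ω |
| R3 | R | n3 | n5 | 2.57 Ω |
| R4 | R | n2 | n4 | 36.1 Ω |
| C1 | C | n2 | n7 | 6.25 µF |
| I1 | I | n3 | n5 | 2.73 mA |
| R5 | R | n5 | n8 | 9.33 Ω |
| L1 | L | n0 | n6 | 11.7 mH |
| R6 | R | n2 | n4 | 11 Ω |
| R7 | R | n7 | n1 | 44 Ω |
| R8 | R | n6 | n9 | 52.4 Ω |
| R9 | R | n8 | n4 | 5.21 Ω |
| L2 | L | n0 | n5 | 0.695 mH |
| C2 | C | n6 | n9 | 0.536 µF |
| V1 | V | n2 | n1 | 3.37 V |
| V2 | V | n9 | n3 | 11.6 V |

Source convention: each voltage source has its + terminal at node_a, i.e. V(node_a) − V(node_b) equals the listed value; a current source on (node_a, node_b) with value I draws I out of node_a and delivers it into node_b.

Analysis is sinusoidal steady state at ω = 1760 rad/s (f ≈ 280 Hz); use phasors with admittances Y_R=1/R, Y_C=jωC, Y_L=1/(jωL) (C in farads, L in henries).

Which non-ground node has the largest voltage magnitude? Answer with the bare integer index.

Element admittances at ω=1760 rad/s:
  Y(R1) = 0.0001634+0.000j S between n1,n3
  Y(R2) = 0.05780+0.000j S between n1,n8
  Y(R3) = 0.3891+0.000j S between n3,n5
  Y(R4) = 0.02770+0.000j S between n2,n4
  Y(C1) = 0.000+0.01100j S between n2,n7
  I1: injects 0.00273 A into n5 (from n3)
  Y(R5) = 0.1072+0.000j S between n5,n8
  Y(L1) = 0.000-0.04856j S between n0,n6
  Y(R6) = 0.09091+0.000j S between n2,n4
  Y(R7) = 0.02273+0.000j S between n7,n1
  Y(R8) = 0.01908+0.000j S between n6,n9
  Y(R9) = 0.1919+0.000j S between n8,n4
  Y(L2) = 0.000-0.8175j S between n0,n5
  Y(C2) = 0.000+0.0009434j S between n6,n9
  V1: constraint V(n2)−V(n1) = 3.37
  V2: constraint V(n9)−V(n3) = 11.6
Assemble and solve the 11×11 MNA system:
  V(n1)=-1.961-0.2298j  V(n2)=1.409-0.2298j  V(n3)=-0.5721-0.06068j  V(n4)=0.4895-0.2299j  V(n5)=-0.08074-0.2302j  V(n6)=1.359+3.876j  V(n7)=-1.322+1.092j  V(n8)=-0.07862-0.2300j  V(n9)=11.03-0.06068j
  i(V1)=-0.1236-0.03005j  i(V2)=-0.1882+0.06601j

9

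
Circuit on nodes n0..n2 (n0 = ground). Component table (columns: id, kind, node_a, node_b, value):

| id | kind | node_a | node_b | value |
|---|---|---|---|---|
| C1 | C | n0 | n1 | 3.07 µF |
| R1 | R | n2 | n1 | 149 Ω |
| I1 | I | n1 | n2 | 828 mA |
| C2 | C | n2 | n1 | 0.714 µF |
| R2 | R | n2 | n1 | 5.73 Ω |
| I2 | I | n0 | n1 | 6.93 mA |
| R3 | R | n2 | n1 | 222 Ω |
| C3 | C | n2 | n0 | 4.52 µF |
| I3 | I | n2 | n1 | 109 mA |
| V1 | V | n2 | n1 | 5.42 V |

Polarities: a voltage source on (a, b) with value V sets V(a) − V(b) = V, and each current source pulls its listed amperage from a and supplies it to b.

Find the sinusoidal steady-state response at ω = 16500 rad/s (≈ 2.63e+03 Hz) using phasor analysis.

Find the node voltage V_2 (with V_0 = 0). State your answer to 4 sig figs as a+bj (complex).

2.192-0.05534j V

Apply KCL at each of the 2 non-ground nodes and solve the resulting linear system.
Node n1: branches {C1, R1, I1, C2, R2, I2, R3, I3, V1} → V_1 = -3.228-0.05534j
Node n2: branches {R1, I1, C2, R2, R3, C3, I3, V1} → V_2 = 2.192-0.05534j
Source currents: i(V1)=-0.2918-0.2274j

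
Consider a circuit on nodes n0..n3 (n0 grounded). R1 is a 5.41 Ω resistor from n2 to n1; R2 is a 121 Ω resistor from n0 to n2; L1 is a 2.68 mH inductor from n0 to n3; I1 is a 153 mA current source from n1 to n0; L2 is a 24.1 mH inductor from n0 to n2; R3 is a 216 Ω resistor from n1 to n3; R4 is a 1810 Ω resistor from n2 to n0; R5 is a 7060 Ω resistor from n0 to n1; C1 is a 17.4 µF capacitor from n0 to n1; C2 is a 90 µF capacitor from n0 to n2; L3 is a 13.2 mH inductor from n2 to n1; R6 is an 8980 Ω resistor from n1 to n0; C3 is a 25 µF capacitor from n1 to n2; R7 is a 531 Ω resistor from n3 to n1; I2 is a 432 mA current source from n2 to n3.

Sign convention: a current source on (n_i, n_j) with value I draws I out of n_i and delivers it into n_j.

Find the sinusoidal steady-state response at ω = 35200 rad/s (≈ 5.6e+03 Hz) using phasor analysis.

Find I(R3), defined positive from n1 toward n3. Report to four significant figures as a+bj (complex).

-0.08342-0.1369j A

MNA unknowns: 3 node voltages V₁..V_3
R1: Y=0.1848+0.000j on G[2,1]
R2: Y=0.008264+0.000j on G[0,2]
L1: Y=0.000-0.01060j on G[0,3]
I1: z[1]−=0.153, z[0]+=0.153
L2: Y=0.000-0.001179j on G[0,2]
R3: Y=0.004630+0.000j on G[1,3]
R4: Y=0.0005525+0.000j on G[2,0]
R5: Y=0.0001416+0.000j on G[0,1]
C1: Y=0.000+0.6125j on G[0,1]
C2: Y=0.000+3.168j on G[0,2]
L3: Y=0.000-0.002152j on G[2,1]
R6: Y=0.0001114+0.000j on G[1,0]
C3: Y=0.000+0.8800j on G[1,2]
R7: Y=0.001883+0.000j on G[3,1]
I2: z[2]−=0.432, z[3]+=0.432
solve → V1=0.1494+0.1128j, V2=0.03155+0.1260j, V3=18.17+29.68j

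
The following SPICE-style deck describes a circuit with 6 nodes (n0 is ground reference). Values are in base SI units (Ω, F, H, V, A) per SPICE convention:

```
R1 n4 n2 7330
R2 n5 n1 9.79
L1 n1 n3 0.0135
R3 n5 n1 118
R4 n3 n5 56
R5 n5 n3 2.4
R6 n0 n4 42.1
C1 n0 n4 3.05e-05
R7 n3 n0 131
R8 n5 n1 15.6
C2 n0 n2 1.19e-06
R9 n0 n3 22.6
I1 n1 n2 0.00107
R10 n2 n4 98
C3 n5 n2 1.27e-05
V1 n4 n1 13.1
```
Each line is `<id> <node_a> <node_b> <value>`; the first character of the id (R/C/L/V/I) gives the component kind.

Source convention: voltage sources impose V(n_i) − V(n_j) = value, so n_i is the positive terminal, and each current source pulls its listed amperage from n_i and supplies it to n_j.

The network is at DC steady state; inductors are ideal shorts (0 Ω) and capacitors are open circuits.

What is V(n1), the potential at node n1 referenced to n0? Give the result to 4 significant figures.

-4.114 V

Element admittances at DC:
  Y(R1) = 0.0001364 S between n4,n2
  Y(R2) = 0.1021 S between n5,n1
  L1: short n1↔n3 (DC inductor)
  Y(R3) = 0.008475 S between n5,n1
  Y(R4) = 0.01786 S between n3,n5
  Y(R5) = 0.4167 S between n5,n3
  Y(R6) = 0.02375 S between n0,n4
  Y(C1) = 0.000 S between n0,n4
  Y(R7) = 0.007634 S between n3,n0
  Y(R8) = 0.06410 S between n5,n1
  Y(C2) = 0.000 S between n0,n2
  Y(R9) = 0.04425 S between n0,n3
  I1: injects 0.00107 A into n2 (from n1)
  Y(R10) = 0.01020 S between n2,n4
  Y(C3) = 0.000 S between n5,n2
  V1: constraint V(n4)−V(n1) = 13.1
Assemble and solve the 7×7 MNA system:
  V(n1)=-4.114  V(n2)=9.089  V(n3)=-4.114  V(n4)=8.986  V(n5)=-4.114
  i(L1)=-0.2134  i(V1)=-0.2124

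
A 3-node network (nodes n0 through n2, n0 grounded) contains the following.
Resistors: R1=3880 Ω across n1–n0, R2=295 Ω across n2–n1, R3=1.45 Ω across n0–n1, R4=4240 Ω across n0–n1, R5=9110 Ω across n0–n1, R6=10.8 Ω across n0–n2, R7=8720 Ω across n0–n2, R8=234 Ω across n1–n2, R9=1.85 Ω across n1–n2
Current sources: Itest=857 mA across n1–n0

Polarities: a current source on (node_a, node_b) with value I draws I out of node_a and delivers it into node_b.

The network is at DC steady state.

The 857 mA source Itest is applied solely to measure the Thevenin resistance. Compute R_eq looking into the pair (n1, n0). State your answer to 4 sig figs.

Element admittances at DC:
  Y(R1) = 0.0002577 S between n1,n0
  Y(R2) = 0.003390 S between n2,n1
  Y(R3) = 0.6897 S between n0,n1
  Y(R4) = 0.0002358 S between n0,n1
  Y(R5) = 0.0001098 S between n0,n1
  Y(R6) = 0.09259 S between n0,n2
  Y(R7) = 0.0001147 S between n0,n2
  Y(R8) = 0.004274 S between n1,n2
  Y(R9) = 0.5405 S between n1,n2
  Itest: injects 0.857 A into n0 (from n1)
Assemble and solve the 2×2 MNA system:
  V(n1)=-1.114  V(n2)=-0.9525

R_eq = 1.299 Ω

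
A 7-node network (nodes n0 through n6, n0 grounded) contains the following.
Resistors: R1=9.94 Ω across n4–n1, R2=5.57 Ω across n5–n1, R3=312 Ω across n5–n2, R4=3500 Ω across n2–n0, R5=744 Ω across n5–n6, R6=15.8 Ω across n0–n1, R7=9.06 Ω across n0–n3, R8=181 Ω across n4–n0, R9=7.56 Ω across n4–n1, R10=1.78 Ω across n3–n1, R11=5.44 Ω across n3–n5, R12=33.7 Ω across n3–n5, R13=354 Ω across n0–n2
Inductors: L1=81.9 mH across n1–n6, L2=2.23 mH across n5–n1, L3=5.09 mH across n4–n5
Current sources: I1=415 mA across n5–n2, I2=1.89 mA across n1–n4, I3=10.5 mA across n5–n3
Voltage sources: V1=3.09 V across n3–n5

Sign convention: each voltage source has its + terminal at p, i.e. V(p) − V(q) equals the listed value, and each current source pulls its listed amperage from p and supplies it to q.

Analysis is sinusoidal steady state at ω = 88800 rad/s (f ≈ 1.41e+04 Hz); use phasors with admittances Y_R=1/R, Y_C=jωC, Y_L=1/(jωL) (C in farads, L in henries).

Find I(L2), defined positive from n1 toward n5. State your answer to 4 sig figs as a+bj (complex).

0.0001182-0.01252j A

Apply KCL at each of the 6 non-ground nodes and solve the resulting linear system.
Node n1: branches {R1, L1, R2, L2, I2, R6, R9, R10} → V_1 = -1.484+0.01379j
Node n2: branches {R3, R4, I1, R13} → V_2 = 63.70-0.004880j
Node n3: branches {R7, R10, R11, R12, I3, V1} → V_3 = -0.8723-0.009617j
Node n4: branches {R1, I2, R8, L3, R9} → V_4 = -1.442+0.03686j
Node n5: branches {R2, R3, L2, I1, R5, L3, R11, R12, I3, V1} → V_5 = -3.962-0.009617j
Node n6: branches {L1, R5} → V_6 = -3.934-0.2603j
Source currents: i(V1)=-0.8963+0.01421j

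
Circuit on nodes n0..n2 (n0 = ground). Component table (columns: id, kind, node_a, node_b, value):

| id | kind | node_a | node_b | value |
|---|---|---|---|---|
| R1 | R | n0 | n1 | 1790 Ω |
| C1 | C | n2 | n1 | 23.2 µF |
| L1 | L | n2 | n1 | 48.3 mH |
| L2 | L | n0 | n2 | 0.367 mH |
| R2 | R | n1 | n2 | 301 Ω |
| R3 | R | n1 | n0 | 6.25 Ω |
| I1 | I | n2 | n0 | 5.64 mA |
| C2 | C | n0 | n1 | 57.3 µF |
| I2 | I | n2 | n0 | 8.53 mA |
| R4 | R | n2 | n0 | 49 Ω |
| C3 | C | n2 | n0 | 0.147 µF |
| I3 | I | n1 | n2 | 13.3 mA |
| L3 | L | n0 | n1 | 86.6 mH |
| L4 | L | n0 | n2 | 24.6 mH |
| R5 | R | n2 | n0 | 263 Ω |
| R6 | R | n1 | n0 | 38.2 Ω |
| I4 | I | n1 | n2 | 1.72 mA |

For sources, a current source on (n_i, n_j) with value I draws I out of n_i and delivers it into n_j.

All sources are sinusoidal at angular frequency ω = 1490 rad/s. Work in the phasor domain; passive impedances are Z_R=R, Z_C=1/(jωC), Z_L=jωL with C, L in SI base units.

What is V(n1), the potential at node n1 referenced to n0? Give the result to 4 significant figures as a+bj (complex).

-0.06231+0.03230j V

Apply KCL at each of the 2 non-ground nodes and solve the resulting linear system.
Node n1: branches {R1, C1, L1, R2, R3, C2, I3, L3, R6, I4} → V_1 = -0.06231+0.03230j
Node n2: branches {C1, L1, L2, R2, I1, I2, R4, C3, I3, L4, R5, I4} → V_2 = 0.0006431-2.309e-05j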